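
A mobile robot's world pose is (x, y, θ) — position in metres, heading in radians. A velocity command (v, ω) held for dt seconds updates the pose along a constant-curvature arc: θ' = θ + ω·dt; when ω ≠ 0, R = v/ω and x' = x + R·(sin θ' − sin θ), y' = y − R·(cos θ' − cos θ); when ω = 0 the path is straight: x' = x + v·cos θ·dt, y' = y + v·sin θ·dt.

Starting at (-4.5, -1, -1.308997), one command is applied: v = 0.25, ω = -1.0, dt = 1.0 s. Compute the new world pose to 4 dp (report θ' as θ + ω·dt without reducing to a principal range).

θ' = -1.3090 + -1.0·1.0 = -2.3090
R = v/ω = 0.25/-1.0 = -0.2500
x' = -4.5 + -0.2500·(sin -2.3090 − sin -1.3090) = -4.5566
y' = -1 − -0.2500·(cos -2.3090 − cos -1.3090) = -1.2329

(-4.5566, -1.2329, -2.3090)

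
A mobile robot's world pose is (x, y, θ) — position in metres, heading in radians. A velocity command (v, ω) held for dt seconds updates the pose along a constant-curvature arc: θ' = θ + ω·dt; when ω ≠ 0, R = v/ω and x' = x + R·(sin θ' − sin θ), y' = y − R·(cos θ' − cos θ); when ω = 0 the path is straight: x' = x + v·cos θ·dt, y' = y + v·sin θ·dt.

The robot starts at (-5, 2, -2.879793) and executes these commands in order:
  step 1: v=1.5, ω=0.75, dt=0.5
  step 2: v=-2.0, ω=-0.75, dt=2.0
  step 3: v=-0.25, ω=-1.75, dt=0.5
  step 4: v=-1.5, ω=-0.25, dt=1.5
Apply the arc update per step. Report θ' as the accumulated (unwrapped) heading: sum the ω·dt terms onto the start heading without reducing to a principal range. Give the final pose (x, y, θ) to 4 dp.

(-2.8045, -0.9486, -5.2548)

step 1: θ'=-2.5048 (R=2.0000) → pose (-5.6716, 1.6762, -2.5048)
step 2: θ'=-4.0048 (R=2.6667) → pose (-2.0595, 1.2655, -4.0048)
step 3: θ'=-4.8798 (R=0.1429) → pose (-2.0272, 1.1488, -4.8798)
step 4: θ'=-5.2548 (R=6.0000) → pose (-2.8045, -0.9486, -5.2548)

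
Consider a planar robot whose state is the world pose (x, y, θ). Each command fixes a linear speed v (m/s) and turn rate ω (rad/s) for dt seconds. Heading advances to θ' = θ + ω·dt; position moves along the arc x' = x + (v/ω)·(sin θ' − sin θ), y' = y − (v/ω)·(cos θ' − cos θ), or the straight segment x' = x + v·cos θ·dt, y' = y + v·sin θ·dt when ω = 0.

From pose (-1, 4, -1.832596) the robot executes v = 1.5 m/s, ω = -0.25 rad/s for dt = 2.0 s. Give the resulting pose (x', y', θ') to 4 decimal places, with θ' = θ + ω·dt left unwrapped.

(-2.4540, 1.4116, -2.3326)

θ' = -1.8326 + -0.25·2.0 = -2.3326
R = v/ω = 1.5/-0.25 = -6.0000
x' = -1 + -6.0000·(sin -2.3326 − sin -1.8326) = -2.4540
y' = 4 − -6.0000·(cos -2.3326 − cos -1.8326) = 1.4116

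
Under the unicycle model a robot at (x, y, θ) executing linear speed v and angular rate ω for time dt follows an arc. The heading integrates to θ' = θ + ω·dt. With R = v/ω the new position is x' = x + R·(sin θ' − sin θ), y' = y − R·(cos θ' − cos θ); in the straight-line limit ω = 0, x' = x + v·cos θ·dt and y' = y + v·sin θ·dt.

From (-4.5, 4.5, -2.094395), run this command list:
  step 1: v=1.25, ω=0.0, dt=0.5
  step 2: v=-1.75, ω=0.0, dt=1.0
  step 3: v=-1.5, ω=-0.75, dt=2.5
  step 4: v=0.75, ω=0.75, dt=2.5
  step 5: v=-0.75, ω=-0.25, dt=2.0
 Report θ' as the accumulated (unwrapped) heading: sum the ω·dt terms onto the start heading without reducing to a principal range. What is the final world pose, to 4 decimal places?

step 1: θ'=-2.0944 (straight) → pose (-4.8125, 3.9587, -2.0944)
step 2: θ'=-2.0944 (straight) → pose (-3.9375, 5.4743, -2.0944)
step 3: θ'=-3.9694 (R=2.0000) → pose (-0.7326, 5.8273, -3.9694)
step 4: θ'=-2.0944 (R=1.0000) → pose (-2.3350, 5.6508, -2.0944)
step 5: θ'=-2.5944 (R=3.0000) → pose (-1.2978, 6.7127, -2.5944)

(-1.2978, 6.7127, -2.5944)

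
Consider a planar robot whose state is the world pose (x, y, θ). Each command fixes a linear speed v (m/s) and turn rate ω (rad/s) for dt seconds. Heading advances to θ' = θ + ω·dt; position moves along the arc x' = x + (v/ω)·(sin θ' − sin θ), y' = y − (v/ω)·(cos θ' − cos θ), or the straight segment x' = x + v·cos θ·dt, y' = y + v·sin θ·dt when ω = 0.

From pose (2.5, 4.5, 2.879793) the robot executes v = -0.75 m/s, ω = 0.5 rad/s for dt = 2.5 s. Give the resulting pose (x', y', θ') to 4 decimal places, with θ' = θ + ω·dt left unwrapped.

(4.1408, 5.1236, 4.1298)

θ' = 2.8798 + 0.5·2.5 = 4.1298
R = v/ω = -0.75/0.5 = -1.5000
x' = 2.5 + -1.5000·(sin 4.1298 − sin 2.8798) = 4.1408
y' = 4.5 − -1.5000·(cos 4.1298 − cos 2.8798) = 5.1236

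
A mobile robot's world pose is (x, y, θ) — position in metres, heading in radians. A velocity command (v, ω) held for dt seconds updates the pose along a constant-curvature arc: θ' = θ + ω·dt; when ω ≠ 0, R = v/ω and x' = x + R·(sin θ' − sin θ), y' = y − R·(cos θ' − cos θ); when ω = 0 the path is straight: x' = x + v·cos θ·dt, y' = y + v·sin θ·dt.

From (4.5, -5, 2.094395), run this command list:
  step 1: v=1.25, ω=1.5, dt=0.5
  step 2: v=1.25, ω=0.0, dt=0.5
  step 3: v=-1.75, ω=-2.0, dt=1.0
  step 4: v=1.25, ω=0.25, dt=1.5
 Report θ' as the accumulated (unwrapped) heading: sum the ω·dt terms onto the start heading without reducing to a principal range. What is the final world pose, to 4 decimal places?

(4.7792, -4.2548, 1.2194)

step 1: θ'=2.8444 (R=0.8333) → pose (4.0223, -4.6199, 2.8444)
step 2: θ'=2.8444 (straight) → pose (3.4247, -4.4368, 2.8444)
step 3: θ'=0.8444 (R=0.8750) → pose (3.8226, -5.8546, 0.8444)
step 4: θ'=1.2194 (R=5.0000) → pose (4.7792, -4.2548, 1.2194)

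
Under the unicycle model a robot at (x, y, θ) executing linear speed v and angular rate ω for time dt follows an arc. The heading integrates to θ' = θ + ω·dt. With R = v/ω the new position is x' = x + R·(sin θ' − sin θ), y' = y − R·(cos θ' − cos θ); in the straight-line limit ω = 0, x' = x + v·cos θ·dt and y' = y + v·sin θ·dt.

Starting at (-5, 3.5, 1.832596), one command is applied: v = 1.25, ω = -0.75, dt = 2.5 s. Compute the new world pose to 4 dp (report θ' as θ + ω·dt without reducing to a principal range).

θ' = 1.8326 + -0.75·2.5 = -0.0424
R = v/ω = 1.25/-0.75 = -1.6667
x' = -5 + -1.6667·(sin -0.0424 − sin 1.8326) = -3.3195
y' = 3.5 − -1.6667·(cos -0.0424 − cos 1.8326) = 5.5965

(-3.3195, 5.5965, -0.0424)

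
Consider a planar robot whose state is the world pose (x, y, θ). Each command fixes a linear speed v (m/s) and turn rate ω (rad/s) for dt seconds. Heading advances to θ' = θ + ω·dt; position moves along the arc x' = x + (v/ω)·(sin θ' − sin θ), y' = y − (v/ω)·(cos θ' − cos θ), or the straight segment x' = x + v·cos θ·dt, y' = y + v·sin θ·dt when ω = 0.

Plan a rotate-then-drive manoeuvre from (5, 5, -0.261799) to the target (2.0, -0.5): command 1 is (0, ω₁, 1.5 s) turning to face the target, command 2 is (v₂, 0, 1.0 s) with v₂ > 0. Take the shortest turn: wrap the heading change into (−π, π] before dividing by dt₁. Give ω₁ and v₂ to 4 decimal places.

heading to target = atan2(-0.5−5, 2−5) = -2.0701
Δθ = wrap(-2.0701 − -0.2618) = -1.8083; ω₁ = Δθ/dt₁ = -1.2056
distance = √((2−5)² + (-0.5−5)²) = 6.2650; v₂ = distance/dt₂ = 6.2650

ω₁ = -1.2056, v₂ = 6.2650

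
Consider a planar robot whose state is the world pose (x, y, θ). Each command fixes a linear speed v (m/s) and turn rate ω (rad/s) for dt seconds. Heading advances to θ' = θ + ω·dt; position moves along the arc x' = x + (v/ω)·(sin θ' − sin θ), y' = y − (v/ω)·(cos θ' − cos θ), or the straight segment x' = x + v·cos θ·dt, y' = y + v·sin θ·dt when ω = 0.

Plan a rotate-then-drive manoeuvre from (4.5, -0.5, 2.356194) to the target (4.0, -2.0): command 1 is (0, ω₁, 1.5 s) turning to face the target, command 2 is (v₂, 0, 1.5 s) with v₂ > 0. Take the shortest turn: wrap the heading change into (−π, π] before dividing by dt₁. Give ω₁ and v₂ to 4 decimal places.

ω₁ = 1.3563, v₂ = 1.0541

heading to target = atan2(-2−-0.5, 4−4.5) = -1.8925
Δθ = wrap(-1.8925 − 2.3562) = 2.0344; ω₁ = Δθ/dt₁ = 1.3563
distance = √((4−4.5)² + (-2−-0.5)²) = 1.5811; v₂ = distance/dt₂ = 1.0541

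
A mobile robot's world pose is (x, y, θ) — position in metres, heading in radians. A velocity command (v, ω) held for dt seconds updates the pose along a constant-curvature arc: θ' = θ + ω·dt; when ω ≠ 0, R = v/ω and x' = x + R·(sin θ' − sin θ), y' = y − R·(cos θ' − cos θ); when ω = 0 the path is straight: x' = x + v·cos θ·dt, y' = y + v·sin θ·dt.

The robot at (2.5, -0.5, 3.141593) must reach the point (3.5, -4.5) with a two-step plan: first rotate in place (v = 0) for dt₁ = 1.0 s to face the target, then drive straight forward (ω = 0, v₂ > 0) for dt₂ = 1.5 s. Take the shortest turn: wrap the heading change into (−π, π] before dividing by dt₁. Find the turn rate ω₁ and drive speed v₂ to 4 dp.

heading to target = atan2(-4.5−-0.5, 3.5−2.5) = -1.3258
Δθ = wrap(-1.3258 − 3.1416) = 1.8158; ω₁ = Δθ/dt₁ = 1.8158
distance = √((3.5−2.5)² + (-4.5−-0.5)²) = 4.1231; v₂ = distance/dt₂ = 2.7487

ω₁ = 1.8158, v₂ = 2.7487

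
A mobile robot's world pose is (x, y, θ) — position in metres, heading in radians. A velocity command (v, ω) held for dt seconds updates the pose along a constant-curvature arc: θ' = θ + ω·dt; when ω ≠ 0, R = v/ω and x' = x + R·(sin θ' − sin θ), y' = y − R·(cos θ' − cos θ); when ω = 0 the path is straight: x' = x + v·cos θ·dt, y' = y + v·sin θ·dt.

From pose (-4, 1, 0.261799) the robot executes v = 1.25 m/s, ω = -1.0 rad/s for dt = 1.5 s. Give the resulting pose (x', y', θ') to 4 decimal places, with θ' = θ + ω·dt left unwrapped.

(-2.4950, 0.2007, -1.2382)

θ' = 0.2618 + -1.0·1.5 = -1.2382
R = v/ω = 1.25/-1.0 = -1.2500
x' = -4 + -1.2500·(sin -1.2382 − sin 0.2618) = -2.4950
y' = 1 − -1.2500·(cos -1.2382 − cos 0.2618) = 0.2007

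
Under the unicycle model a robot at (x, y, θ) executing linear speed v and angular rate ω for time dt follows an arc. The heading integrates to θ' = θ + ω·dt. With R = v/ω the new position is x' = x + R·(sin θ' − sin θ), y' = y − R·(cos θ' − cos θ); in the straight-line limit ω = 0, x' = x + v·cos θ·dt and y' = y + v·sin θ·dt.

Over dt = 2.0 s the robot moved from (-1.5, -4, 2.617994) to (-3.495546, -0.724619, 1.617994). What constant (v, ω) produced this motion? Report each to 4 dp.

Δθ = 1.617994 − 2.617994 = -1.000000
ω = Δθ/dt = -1.000000/2.0 = -0.5000
R = −Δy/(cos θ' − cos θ) = -4.0000
v = R·ω = -4.0000·-0.5000 = 2.0000

v = 2.0000, ω = -0.5000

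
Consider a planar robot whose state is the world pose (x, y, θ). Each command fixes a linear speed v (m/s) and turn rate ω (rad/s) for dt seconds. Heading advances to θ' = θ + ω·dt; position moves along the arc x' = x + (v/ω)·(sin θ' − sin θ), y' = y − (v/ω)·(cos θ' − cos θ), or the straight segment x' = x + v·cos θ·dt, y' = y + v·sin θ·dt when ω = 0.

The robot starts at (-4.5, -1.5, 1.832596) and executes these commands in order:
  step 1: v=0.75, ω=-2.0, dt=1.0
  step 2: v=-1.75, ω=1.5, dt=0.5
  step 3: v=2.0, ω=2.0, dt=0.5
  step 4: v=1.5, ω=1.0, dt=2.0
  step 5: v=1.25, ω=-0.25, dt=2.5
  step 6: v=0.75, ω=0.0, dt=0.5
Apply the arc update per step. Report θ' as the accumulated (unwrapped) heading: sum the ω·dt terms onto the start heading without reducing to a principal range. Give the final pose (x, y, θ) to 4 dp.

(-10.0197, 0.6509, 2.9576)

step 1: θ'=-0.1674 (R=-0.3750) → pose (-4.0753, -1.0332, -0.1674)
step 2: θ'=0.5826 (R=-1.1667) → pose (-4.9116, -1.2093, 0.5826)
step 3: θ'=1.5826 (R=1.0000) → pose (-4.4618, -0.3625, 1.5826)
step 4: θ'=3.5826 (R=1.5000) → pose (-6.6020, 0.9763, 3.5826)
step 5: θ'=2.9576 (R=-5.0000) → pose (-9.6510, 0.5823, 2.9576)
step 6: θ'=2.9576 (straight) → pose (-10.0197, 0.6509, 2.9576)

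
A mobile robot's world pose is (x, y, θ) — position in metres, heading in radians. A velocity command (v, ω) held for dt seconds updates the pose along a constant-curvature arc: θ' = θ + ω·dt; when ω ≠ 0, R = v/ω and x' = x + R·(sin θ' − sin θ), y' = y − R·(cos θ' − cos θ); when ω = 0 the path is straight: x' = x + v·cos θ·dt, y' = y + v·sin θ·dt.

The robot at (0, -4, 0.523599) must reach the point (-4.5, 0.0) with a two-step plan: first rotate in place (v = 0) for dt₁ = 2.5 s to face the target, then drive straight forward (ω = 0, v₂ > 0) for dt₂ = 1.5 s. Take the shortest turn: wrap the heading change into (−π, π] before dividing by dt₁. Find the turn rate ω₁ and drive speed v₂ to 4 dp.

ω₁ = 0.7565, v₂ = 4.0139

heading to target = atan2(0−-4, -4.5−0) = 2.4150
Δθ = wrap(2.4150 − 0.5236) = 1.8914; ω₁ = Δθ/dt₁ = 0.7565
distance = √((-4.5−0)² + (0−-4)²) = 6.0208; v₂ = distance/dt₂ = 4.0139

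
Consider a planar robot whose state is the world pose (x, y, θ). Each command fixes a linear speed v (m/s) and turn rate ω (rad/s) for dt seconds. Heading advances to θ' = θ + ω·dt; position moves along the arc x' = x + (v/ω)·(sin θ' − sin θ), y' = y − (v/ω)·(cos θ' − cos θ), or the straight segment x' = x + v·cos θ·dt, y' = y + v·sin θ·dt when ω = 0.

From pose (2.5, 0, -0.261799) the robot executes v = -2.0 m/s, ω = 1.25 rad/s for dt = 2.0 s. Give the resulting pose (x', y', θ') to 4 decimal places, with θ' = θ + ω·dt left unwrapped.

(0.8292, -2.5358, 2.2382)

θ' = -0.2618 + 1.25·2.0 = 2.2382
R = v/ω = -2.0/1.25 = -1.6000
x' = 2.5 + -1.6000·(sin 2.2382 − sin -0.2618) = 0.8292
y' = 0 − -1.6000·(cos 2.2382 − cos -0.2618) = -2.5358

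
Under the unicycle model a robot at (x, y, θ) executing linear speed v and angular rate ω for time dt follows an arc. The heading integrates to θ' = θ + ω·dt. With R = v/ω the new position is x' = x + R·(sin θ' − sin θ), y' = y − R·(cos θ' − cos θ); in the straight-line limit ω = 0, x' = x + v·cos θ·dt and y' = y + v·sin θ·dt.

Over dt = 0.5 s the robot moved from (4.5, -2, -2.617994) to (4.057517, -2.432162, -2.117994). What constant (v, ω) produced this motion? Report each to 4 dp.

Δθ = -2.117994 − -2.617994 = 0.500000
ω = Δθ/dt = 0.500000/0.5 = 1.0000
R = Δx/(sin θ' − sin θ) = 1.2500
v = R·ω = 1.2500·1.0000 = 1.2500

v = 1.2500, ω = 1.0000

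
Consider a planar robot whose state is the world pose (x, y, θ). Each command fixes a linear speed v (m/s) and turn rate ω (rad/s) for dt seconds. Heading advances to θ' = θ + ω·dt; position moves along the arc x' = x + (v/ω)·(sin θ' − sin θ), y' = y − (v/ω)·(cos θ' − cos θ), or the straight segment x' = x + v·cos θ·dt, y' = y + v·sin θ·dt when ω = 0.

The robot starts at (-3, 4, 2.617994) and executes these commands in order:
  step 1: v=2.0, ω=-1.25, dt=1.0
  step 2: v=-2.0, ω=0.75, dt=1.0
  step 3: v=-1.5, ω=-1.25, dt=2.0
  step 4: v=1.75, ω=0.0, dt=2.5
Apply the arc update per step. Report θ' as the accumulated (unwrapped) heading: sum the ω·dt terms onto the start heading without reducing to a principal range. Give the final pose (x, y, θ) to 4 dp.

step 1: θ'=1.3680 (R=-1.6000) → pose (-3.7672, 5.7079, 1.3680)
step 2: θ'=2.1180 (R=-2.6667) → pose (-3.4325, 3.7833, 2.1180)
step 3: θ'=-0.3820 (R=1.2000) → pose (-4.9046, 2.0455, -0.3820)
step 4: θ'=-0.3820 (straight) → pose (-0.8450, 0.4146, -0.3820)

(-0.8450, 0.4146, -0.3820)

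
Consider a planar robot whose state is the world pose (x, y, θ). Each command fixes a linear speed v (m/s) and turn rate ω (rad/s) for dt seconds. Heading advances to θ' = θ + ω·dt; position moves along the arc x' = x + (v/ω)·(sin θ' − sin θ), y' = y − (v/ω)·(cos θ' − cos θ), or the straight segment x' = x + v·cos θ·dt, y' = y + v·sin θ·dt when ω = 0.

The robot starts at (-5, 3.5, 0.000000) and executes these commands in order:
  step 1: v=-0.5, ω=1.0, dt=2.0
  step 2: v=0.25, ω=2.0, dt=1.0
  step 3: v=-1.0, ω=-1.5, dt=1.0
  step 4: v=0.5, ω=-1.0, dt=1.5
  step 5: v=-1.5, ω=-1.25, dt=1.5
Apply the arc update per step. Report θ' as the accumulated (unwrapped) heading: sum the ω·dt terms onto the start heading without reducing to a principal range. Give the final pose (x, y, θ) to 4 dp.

step 1: θ'=2.0000 (R=-0.5000) → pose (-5.4546, 2.7919, 2.0000)
step 2: θ'=4.0000 (R=0.1250) → pose (-5.6629, 2.8216, 4.0000)
step 3: θ'=2.5000 (R=0.6667) → pose (-4.7594, 2.9199, 2.5000)
step 4: θ'=1.0000 (R=-0.5000) → pose (-4.8809, 3.5907, 1.0000)
step 5: θ'=-0.8750 (R=1.2000) → pose (-6.8117, 3.4698, -0.8750)

(-6.8117, 3.4698, -0.8750)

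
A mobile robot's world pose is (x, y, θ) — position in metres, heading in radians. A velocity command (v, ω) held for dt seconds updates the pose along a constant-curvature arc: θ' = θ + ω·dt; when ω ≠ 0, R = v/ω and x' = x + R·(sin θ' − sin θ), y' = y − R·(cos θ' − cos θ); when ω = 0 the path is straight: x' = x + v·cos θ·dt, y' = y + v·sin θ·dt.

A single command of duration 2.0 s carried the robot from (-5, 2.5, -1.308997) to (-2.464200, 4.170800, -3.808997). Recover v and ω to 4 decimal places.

v = -2.0000, ω = -1.2500

Δθ = -3.808997 − -1.308997 = -2.500000
ω = Δθ/dt = -2.500000/2.0 = -1.2500
R = Δx/(sin θ' − sin θ) = 1.6000
v = R·ω = 1.6000·-1.2500 = -2.0000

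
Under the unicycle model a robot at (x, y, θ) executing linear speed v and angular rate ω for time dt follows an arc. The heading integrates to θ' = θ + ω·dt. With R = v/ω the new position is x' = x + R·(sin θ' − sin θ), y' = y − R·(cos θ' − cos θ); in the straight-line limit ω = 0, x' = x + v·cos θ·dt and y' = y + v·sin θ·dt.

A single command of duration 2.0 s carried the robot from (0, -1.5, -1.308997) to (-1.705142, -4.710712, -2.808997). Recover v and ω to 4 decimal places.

v = 2.0000, ω = -0.7500

Δθ = -2.808997 − -1.308997 = -1.500000
ω = Δθ/dt = -1.500000/2.0 = -0.7500
R = −Δy/(cos θ' − cos θ) = -2.6667
v = R·ω = -2.6667·-0.7500 = 2.0000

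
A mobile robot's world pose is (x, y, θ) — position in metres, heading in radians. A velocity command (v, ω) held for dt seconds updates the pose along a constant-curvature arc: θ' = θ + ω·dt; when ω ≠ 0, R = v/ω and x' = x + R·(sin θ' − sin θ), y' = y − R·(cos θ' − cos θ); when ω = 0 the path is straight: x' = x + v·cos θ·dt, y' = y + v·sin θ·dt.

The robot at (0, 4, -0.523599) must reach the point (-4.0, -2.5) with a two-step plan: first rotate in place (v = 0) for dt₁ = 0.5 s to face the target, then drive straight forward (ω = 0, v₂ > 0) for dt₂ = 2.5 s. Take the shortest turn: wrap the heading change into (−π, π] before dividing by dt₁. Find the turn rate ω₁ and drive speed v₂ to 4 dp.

ω₁ = -3.1977, v₂ = 3.0529

heading to target = atan2(-2.5−4, -4−0) = -2.1225
Δθ = wrap(-2.1225 − -0.5236) = -1.5989; ω₁ = Δθ/dt₁ = -3.1977
distance = √((-4−0)² + (-2.5−4)²) = 7.6322; v₂ = distance/dt₂ = 3.0529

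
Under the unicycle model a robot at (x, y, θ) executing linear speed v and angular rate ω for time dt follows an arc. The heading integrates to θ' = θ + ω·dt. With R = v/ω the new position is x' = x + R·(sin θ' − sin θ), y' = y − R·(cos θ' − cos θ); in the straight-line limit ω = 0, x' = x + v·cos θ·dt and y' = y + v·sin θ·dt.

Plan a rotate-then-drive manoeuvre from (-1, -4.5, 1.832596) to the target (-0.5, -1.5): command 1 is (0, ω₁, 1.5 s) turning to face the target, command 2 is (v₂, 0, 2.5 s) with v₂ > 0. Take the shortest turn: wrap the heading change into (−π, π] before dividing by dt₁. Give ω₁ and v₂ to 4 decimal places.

heading to target = atan2(-1.5−-4.5, -0.5−-1) = 1.4056
Δθ = wrap(1.4056 − 1.8326) = -0.4269; ω₁ = Δθ/dt₁ = -0.2846
distance = √((-0.5−-1)² + (-1.5−-4.5)²) = 3.0414; v₂ = distance/dt₂ = 1.2166

ω₁ = -0.2846, v₂ = 1.2166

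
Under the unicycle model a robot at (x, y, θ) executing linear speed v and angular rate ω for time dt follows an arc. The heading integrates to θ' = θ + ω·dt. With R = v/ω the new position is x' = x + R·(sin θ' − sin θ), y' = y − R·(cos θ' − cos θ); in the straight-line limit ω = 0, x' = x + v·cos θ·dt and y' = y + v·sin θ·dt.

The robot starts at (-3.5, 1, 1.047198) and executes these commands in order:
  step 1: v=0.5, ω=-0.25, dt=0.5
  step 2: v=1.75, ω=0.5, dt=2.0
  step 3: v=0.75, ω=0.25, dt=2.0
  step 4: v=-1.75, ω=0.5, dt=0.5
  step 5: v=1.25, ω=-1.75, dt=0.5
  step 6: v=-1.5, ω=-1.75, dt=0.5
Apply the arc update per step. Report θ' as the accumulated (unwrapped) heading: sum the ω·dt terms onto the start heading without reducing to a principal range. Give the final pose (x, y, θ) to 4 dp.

(-3.5069, 5.0289, 0.9222)

step 1: θ'=0.9222 (R=-2.0000) → pose (-3.3618, 1.2081, 0.9222)
step 2: θ'=1.9222 (R=3.5000) → pose (-2.8650, 4.5271, 1.9222)
step 3: θ'=2.4222 (R=3.0000) → pose (-3.7048, 5.7511, 2.4222)
step 4: θ'=2.6722 (R=-3.5000) → pose (-2.9818, 5.2624, 2.6722)
step 5: θ'=1.7972 (R=-0.7143) → pose (-3.3547, 5.7391, 1.7972)
step 6: θ'=0.9222 (R=0.8571) → pose (-3.5069, 5.0289, 0.9222)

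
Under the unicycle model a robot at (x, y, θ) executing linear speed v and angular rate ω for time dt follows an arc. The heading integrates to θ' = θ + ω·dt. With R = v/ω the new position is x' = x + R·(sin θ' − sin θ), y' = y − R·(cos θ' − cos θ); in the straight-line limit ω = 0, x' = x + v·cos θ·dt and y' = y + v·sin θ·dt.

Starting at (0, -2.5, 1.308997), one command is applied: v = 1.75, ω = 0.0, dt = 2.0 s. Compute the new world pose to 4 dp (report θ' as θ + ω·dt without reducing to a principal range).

θ' = 1.3090 + 0.0·2.0 = 1.3090
ω = 0 → straight: x' = 0 + 1.75·cos(1.3090)·2.0 = 0.9059
y' = -2.5 + 1.75·sin(1.3090)·2.0 = 0.8807

(0.9059, 0.8807, 1.3090)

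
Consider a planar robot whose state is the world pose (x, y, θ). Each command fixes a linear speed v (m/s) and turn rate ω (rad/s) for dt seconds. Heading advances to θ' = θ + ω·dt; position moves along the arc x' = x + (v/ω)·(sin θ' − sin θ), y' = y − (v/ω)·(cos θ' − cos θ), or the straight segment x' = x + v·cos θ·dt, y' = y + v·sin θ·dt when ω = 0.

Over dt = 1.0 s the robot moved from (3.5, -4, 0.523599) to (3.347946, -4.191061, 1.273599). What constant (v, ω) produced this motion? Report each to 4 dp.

v = -0.2500, ω = 0.7500

Δθ = 1.273599 − 0.523599 = 0.750000
ω = Δθ/dt = 0.750000/1.0 = 0.7500
R = −Δy/(cos θ' − cos θ) = -0.3333
v = R·ω = -0.3333·0.7500 = -0.2500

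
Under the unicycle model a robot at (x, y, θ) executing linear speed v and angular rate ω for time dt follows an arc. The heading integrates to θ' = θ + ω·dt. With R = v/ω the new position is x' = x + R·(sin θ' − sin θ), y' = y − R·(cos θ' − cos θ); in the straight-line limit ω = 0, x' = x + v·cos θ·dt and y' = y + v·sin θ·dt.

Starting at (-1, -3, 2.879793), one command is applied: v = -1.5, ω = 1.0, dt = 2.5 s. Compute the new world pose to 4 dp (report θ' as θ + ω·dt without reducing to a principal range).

θ' = 2.8798 + 1.0·2.5 = 5.3798
R = v/ω = -1.5/1.0 = -1.5000
x' = -1 + -1.5000·(sin 5.3798 − sin 2.8798) = 0.5664
y' = -3 − -1.5000·(cos 5.3798 − cos 2.8798) = -0.6227

(0.5664, -0.6227, 5.3798)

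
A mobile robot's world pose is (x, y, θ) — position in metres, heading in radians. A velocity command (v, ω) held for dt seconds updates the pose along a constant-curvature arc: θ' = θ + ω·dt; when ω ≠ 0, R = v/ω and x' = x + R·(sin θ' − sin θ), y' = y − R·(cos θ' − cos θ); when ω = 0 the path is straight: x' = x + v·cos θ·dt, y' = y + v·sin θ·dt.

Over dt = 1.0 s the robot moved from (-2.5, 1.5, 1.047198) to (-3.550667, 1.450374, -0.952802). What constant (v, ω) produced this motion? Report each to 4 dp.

Δθ = -0.952802 − 1.047198 = -2.000000
ω = Δθ/dt = -2.000000/1.0 = -2.0000
R = Δx/(sin θ' − sin θ) = 0.6250
v = R·ω = 0.6250·-2.0000 = -1.2500

v = -1.2500, ω = -2.0000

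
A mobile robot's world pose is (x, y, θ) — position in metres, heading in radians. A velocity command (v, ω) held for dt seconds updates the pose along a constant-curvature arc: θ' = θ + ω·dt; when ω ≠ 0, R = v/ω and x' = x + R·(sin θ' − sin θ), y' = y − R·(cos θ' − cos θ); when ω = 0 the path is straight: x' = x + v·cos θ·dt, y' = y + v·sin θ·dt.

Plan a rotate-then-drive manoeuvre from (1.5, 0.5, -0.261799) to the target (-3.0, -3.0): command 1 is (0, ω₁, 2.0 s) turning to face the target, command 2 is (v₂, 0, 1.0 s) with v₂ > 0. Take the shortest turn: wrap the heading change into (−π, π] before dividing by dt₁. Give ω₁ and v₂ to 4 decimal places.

heading to target = atan2(-3−0.5, -3−1.5) = -2.4805
Δθ = wrap(-2.4805 − -0.2618) = -2.2188; ω₁ = Δθ/dt₁ = -1.1094
distance = √((-3−1.5)² + (-3−0.5)²) = 5.7009; v₂ = distance/dt₂ = 5.7009

ω₁ = -1.1094, v₂ = 5.7009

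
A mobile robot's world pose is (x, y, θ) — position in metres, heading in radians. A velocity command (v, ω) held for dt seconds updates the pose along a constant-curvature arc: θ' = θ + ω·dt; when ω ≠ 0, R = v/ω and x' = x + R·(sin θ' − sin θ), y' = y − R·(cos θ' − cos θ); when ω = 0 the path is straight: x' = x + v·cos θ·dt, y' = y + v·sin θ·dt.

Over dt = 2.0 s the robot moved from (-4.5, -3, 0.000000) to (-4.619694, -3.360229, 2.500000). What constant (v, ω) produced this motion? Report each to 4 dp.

Δθ = 2.500000 − 0.000000 = 2.500000
ω = Δθ/dt = 2.500000/2.0 = 1.2500
R = −Δy/(cos θ' − cos θ) = -0.2000
v = R·ω = -0.2000·1.2500 = -0.2500

v = -0.2500, ω = 1.2500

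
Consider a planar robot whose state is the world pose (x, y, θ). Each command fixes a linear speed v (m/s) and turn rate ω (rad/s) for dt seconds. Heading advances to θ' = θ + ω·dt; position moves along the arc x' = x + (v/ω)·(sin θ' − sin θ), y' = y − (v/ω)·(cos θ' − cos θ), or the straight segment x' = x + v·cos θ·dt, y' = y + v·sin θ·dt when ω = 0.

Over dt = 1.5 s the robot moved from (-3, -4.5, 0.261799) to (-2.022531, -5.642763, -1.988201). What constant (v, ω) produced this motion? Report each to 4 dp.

v = 1.2500, ω = -1.5000

Δθ = -1.988201 − 0.261799 = -2.250000
ω = Δθ/dt = -2.250000/1.5 = -1.5000
R = −Δy/(cos θ' − cos θ) = -0.8333
v = R·ω = -0.8333·-1.5000 = 1.2500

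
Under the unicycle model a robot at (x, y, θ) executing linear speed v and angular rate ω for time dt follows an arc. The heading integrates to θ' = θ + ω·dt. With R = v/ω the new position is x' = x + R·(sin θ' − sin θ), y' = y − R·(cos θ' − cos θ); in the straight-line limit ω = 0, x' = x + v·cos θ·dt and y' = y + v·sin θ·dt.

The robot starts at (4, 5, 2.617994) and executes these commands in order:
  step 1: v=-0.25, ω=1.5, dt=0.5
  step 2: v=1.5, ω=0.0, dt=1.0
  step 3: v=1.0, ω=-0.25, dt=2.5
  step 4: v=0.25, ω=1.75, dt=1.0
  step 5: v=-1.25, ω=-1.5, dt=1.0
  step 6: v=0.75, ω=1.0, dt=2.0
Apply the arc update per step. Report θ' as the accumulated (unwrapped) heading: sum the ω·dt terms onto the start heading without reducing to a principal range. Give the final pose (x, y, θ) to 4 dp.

step 1: θ'=3.3680 (R=-0.1667) → pose (4.1207, 4.9819, 3.3680)
step 2: θ'=3.3680 (straight) → pose (2.6590, 4.6452, 3.3680)
step 3: θ'=2.7430 (R=-4.0000) → pose (0.2086, 4.8567, 2.7430)
step 4: θ'=4.4930 (R=0.1429) → pose (0.0137, 4.7561, 4.4930)
step 5: θ'=2.9930 (R=0.8333) → pose (0.9505, 5.3989, 2.9930)
step 6: θ'=4.9930 (R=0.7500) → pose (0.1188, 4.4495, 4.9930)

(0.1188, 4.4495, 4.9930)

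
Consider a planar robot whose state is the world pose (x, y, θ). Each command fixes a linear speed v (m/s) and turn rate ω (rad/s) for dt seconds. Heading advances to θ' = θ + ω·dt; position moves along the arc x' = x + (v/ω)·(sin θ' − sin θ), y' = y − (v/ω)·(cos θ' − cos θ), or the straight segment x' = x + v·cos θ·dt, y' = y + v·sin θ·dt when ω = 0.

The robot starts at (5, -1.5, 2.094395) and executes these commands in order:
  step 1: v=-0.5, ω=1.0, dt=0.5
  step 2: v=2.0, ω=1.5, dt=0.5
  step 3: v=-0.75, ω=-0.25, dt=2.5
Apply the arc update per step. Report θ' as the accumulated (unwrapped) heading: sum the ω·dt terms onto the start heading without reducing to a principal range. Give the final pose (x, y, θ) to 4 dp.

(6.0441, -1.7116, 2.7194)

step 1: θ'=2.5944 (R=-0.5000) → pose (5.1729, -1.6770, 2.5944)
step 2: θ'=3.3444 (R=1.3333) → pose (4.2106, -1.5096, 3.3444)
step 3: θ'=2.7194 (R=3.0000) → pose (6.0441, -1.7116, 2.7194)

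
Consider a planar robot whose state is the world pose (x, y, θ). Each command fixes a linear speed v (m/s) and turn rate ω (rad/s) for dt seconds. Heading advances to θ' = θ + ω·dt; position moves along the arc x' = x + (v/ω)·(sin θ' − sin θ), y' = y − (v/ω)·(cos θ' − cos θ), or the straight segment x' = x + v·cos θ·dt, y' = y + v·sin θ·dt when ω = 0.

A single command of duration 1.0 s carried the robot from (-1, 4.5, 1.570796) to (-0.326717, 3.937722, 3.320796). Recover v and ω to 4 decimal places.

v = -1.0000, ω = 1.7500

Δθ = 3.320796 − 1.570796 = 1.750000
ω = Δθ/dt = 1.750000/1.0 = 1.7500
R = Δx/(sin θ' − sin θ) = -0.5714
v = R·ω = -0.5714·1.7500 = -1.0000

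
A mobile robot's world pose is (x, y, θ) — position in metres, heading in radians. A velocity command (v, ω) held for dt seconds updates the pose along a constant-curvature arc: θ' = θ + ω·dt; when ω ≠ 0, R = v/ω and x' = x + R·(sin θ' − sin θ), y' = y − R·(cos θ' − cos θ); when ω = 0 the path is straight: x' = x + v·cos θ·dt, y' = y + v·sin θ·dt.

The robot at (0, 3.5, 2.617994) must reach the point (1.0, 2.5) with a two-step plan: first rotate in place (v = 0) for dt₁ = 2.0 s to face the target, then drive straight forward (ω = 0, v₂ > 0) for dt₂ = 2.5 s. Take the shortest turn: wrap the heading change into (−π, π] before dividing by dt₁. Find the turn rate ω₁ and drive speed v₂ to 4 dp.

heading to target = atan2(2.5−3.5, 1−0) = -0.7854
Δθ = wrap(-0.7854 − 2.6180) = 2.8798; ω₁ = Δθ/dt₁ = 1.4399
distance = √((1−0)² + (2.5−3.5)²) = 1.4142; v₂ = distance/dt₂ = 0.5657

ω₁ = 1.4399, v₂ = 0.5657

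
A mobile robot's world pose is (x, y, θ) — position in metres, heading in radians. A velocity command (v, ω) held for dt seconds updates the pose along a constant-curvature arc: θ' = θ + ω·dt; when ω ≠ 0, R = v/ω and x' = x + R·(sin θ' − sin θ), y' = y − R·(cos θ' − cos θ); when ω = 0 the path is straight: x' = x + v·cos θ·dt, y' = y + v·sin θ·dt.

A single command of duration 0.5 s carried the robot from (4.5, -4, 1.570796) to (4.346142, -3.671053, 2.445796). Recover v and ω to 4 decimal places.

Δθ = 2.445796 − 1.570796 = 0.875000
ω = Δθ/dt = 0.875000/0.5 = 1.7500
R = −Δy/(cos θ' − cos θ) = 0.4286
v = R·ω = 0.4286·1.7500 = 0.7500

v = 0.7500, ω = 1.7500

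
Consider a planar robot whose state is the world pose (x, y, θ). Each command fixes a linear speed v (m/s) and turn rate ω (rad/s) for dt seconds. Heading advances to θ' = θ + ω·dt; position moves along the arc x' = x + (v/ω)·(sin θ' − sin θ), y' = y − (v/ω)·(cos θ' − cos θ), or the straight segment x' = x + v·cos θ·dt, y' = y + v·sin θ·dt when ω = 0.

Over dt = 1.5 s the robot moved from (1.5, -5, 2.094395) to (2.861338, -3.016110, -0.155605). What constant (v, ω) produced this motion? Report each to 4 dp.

v = 2.0000, ω = -1.5000

Δθ = -0.155605 − 2.094395 = -2.250000
ω = Δθ/dt = -2.250000/1.5 = -1.5000
R = −Δy/(cos θ' − cos θ) = -1.3333
v = R·ω = -1.3333·-1.5000 = 2.0000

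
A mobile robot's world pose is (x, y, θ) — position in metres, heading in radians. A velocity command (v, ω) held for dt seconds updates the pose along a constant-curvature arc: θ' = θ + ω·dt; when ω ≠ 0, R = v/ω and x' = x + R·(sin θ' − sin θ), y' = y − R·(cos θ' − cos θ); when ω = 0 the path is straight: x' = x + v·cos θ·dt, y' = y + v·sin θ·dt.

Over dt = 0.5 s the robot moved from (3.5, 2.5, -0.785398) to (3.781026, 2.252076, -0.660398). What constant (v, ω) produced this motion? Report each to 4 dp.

v = 0.7500, ω = 0.2500

Δθ = -0.660398 − -0.785398 = 0.125000
ω = Δθ/dt = 0.125000/0.5 = 0.2500
R = Δx/(sin θ' − sin θ) = 3.0000
v = R·ω = 3.0000·0.2500 = 0.7500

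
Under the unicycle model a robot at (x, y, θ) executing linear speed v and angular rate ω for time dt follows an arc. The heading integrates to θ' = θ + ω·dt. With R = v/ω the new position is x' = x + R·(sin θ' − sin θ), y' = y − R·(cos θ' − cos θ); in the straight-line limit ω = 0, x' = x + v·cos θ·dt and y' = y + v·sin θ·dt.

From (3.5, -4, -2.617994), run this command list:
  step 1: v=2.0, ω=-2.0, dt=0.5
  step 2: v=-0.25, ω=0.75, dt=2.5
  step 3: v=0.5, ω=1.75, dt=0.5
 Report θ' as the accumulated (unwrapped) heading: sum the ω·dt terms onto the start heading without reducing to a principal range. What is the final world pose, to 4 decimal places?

step 1: θ'=-3.6180 (R=-1.0000) → pose (2.5414, -4.0226, -3.6180)
step 2: θ'=-1.7430 (R=-0.3333) → pose (3.0227, -3.7835, -1.7430)
step 3: θ'=-0.8680 (R=0.2857) → pose (3.0862, -4.0172, -0.8680)

(3.0862, -4.0172, -0.8680)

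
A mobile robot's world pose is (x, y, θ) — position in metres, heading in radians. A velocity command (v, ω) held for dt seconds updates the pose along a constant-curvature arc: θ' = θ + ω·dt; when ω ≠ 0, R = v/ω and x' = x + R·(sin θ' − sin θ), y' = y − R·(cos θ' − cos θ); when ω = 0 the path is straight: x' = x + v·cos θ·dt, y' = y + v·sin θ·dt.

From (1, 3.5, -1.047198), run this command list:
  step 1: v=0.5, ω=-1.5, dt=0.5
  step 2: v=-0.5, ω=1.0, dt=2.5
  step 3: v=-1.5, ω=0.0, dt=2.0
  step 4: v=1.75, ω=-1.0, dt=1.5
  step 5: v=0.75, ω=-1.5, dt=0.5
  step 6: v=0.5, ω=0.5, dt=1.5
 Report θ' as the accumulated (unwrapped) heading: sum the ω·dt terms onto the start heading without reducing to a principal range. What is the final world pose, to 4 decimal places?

step 1: θ'=-1.7972 (R=-0.3333) → pose (1.0362, 3.2585, -1.7972)
step 2: θ'=0.7028 (R=-0.5000) → pose (0.2257, 3.7523, 0.7028)
step 3: θ'=0.7028 (straight) → pose (-2.0634, 1.8132, 0.7028)
step 4: θ'=-0.7972 (R=-1.7500) → pose (0.3197, 1.7006, -0.7972)
step 5: θ'=-1.5472 (R=-0.5000) → pose (0.4619, 1.3631, -1.5472)
step 6: θ'=-0.7972 (R=1.0000) → pose (0.7462, 0.6880, -0.7972)

(0.7462, 0.6880, -0.7972)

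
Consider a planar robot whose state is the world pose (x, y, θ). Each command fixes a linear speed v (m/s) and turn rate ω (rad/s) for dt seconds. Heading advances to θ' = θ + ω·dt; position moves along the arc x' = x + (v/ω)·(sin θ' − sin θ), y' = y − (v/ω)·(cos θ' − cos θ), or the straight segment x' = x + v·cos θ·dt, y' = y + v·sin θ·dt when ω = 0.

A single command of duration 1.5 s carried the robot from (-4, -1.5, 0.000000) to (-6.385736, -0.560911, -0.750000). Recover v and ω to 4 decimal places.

v = -1.7500, ω = -0.5000

Δθ = -0.750000 − 0.000000 = -0.750000
ω = Δθ/dt = -0.750000/1.5 = -0.5000
R = Δx/(sin θ' − sin θ) = 3.5000
v = R·ω = 3.5000·-0.5000 = -1.7500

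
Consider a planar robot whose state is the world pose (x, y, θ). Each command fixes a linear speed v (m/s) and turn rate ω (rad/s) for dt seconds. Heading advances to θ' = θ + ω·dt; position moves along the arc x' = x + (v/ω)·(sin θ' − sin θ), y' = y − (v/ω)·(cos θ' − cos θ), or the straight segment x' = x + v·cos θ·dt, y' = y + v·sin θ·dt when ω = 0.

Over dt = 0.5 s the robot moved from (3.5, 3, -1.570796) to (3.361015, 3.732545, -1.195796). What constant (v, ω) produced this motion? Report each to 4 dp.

Δθ = -1.195796 − -1.570796 = 0.375000
ω = Δθ/dt = 0.375000/0.5 = 0.7500
R = −Δy/(cos θ' − cos θ) = -2.0000
v = R·ω = -2.0000·0.7500 = -1.5000

v = -1.5000, ω = 0.7500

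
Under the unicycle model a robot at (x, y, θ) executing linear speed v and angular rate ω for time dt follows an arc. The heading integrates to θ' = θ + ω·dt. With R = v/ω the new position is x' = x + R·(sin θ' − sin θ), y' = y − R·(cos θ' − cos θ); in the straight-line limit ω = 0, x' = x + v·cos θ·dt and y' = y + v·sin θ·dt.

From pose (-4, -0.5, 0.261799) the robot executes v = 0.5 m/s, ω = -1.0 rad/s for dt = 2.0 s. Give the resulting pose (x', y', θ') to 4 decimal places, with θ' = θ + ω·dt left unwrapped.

θ' = 0.2618 + -1.0·2.0 = -1.7382
R = v/ω = 0.5/-1.0 = -0.5000
x' = -4 + -0.5000·(sin -1.7382 − sin 0.2618) = -3.3776
y' = -0.5 − -0.5000·(cos -1.7382 − cos 0.2618) = -1.0663

(-3.3776, -1.0663, -1.7382)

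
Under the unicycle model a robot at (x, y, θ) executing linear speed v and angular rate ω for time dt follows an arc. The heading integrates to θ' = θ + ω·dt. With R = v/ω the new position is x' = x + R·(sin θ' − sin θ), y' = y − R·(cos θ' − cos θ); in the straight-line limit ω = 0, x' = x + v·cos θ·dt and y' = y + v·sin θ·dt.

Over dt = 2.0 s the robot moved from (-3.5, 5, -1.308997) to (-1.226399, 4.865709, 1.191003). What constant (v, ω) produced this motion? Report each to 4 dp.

Δθ = 1.191003 − -1.308997 = 2.500000
ω = Δθ/dt = 2.500000/2.0 = 1.2500
R = Δx/(sin θ' − sin θ) = 1.2000
v = R·ω = 1.2000·1.2500 = 1.5000

v = 1.5000, ω = 1.2500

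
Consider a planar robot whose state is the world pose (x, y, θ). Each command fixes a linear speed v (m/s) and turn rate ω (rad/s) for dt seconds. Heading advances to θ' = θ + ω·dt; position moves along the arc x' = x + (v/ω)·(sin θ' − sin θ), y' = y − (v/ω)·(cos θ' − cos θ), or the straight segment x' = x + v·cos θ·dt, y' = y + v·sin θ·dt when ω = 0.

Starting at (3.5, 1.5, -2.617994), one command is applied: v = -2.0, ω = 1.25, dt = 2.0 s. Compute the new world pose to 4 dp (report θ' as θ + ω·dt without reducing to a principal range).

(2.8884, 4.4745, -0.1180)

θ' = -2.6180 + 1.25·2.0 = -0.1180
R = v/ω = -2.0/1.25 = -1.6000
x' = 3.5 + -1.6000·(sin -0.1180 − sin -2.6180) = 2.8884
y' = 1.5 − -1.6000·(cos -0.1180 − cos -2.6180) = 4.4745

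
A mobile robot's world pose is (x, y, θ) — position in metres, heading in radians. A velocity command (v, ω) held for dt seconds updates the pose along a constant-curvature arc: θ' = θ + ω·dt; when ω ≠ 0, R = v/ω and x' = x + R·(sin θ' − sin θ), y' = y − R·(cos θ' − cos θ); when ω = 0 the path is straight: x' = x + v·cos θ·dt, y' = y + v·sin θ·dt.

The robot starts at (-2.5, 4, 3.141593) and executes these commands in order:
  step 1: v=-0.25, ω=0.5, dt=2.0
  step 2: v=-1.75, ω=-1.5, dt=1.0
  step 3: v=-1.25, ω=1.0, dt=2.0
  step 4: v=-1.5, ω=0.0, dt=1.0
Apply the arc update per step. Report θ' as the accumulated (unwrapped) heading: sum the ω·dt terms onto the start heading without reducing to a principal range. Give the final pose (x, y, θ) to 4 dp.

(1.4140, 7.1281, 4.6416)

step 1: θ'=4.1416 (R=-0.5000) → pose (-2.0793, 4.2298, 4.1416)
step 2: θ'=2.6416 (R=1.1667) → pose (-0.5382, 4.6233, 2.6416)
step 3: θ'=4.6416 (R=-1.2500) → pose (1.3079, 5.6319, 4.6416)
step 4: θ'=4.6416 (straight) → pose (1.4140, 7.1281, 4.6416)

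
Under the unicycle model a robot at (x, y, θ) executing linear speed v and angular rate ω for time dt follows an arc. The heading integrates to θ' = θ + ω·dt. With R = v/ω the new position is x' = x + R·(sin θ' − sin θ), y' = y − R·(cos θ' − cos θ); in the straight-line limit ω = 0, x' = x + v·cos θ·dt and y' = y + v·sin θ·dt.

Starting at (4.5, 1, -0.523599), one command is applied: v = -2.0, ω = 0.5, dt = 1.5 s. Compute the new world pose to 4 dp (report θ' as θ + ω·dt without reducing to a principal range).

θ' = -0.5236 + 0.5·1.5 = 0.2264
R = v/ω = -2.0/0.5 = -4.0000
x' = 4.5 + -4.0000·(sin 0.2264 − sin -0.5236) = 1.6021
y' = 1 − -4.0000·(cos 0.2264 − cos -0.5236) = 1.4338

(1.6021, 1.4338, 0.2264)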